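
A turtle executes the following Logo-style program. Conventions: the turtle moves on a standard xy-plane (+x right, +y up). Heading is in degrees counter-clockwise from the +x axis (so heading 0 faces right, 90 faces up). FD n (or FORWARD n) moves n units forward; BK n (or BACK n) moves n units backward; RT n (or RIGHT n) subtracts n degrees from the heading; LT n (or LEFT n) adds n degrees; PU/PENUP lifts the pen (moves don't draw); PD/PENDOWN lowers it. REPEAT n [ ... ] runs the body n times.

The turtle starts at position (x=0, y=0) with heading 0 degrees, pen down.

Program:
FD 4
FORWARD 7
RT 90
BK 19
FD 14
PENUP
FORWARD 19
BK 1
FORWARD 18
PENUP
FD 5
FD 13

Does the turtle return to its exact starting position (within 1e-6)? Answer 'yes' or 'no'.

Answer: no

Derivation:
Executing turtle program step by step:
Start: pos=(0,0), heading=0, pen down
FD 4: (0,0) -> (4,0) [heading=0, draw]
FD 7: (4,0) -> (11,0) [heading=0, draw]
RT 90: heading 0 -> 270
BK 19: (11,0) -> (11,19) [heading=270, draw]
FD 14: (11,19) -> (11,5) [heading=270, draw]
PU: pen up
FD 19: (11,5) -> (11,-14) [heading=270, move]
BK 1: (11,-14) -> (11,-13) [heading=270, move]
FD 18: (11,-13) -> (11,-31) [heading=270, move]
PU: pen up
FD 5: (11,-31) -> (11,-36) [heading=270, move]
FD 13: (11,-36) -> (11,-49) [heading=270, move]
Final: pos=(11,-49), heading=270, 4 segment(s) drawn

Start position: (0, 0)
Final position: (11, -49)
Distance = 50.22; >= 1e-6 -> NOT closed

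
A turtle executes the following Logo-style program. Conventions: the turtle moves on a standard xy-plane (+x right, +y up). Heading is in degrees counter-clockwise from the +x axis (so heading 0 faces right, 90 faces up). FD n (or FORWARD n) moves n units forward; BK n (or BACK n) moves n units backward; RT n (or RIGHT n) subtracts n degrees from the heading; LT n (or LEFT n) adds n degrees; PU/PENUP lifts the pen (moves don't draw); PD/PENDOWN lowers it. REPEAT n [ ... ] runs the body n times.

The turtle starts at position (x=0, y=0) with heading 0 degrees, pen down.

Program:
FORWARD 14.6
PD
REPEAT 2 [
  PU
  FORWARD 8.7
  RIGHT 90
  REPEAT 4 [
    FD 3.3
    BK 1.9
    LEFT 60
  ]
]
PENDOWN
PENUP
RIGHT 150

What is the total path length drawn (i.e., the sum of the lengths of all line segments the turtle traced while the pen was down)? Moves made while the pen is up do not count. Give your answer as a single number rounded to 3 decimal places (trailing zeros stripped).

Executing turtle program step by step:
Start: pos=(0,0), heading=0, pen down
FD 14.6: (0,0) -> (14.6,0) [heading=0, draw]
PD: pen down
REPEAT 2 [
  -- iteration 1/2 --
  PU: pen up
  FD 8.7: (14.6,0) -> (23.3,0) [heading=0, move]
  RT 90: heading 0 -> 270
  REPEAT 4 [
    -- iteration 1/4 --
    FD 3.3: (23.3,0) -> (23.3,-3.3) [heading=270, move]
    BK 1.9: (23.3,-3.3) -> (23.3,-1.4) [heading=270, move]
    LT 60: heading 270 -> 330
    -- iteration 2/4 --
    FD 3.3: (23.3,-1.4) -> (26.158,-3.05) [heading=330, move]
    BK 1.9: (26.158,-3.05) -> (24.512,-2.1) [heading=330, move]
    LT 60: heading 330 -> 30
    -- iteration 3/4 --
    FD 3.3: (24.512,-2.1) -> (27.37,-0.45) [heading=30, move]
    BK 1.9: (27.37,-0.45) -> (25.725,-1.4) [heading=30, move]
    LT 60: heading 30 -> 90
    -- iteration 4/4 --
    FD 3.3: (25.725,-1.4) -> (25.725,1.9) [heading=90, move]
    BK 1.9: (25.725,1.9) -> (25.725,0) [heading=90, move]
    LT 60: heading 90 -> 150
  ]
  -- iteration 2/2 --
  PU: pen up
  FD 8.7: (25.725,0) -> (18.19,4.35) [heading=150, move]
  RT 90: heading 150 -> 60
  REPEAT 4 [
    -- iteration 1/4 --
    FD 3.3: (18.19,4.35) -> (19.84,7.208) [heading=60, move]
    BK 1.9: (19.84,7.208) -> (18.89,5.562) [heading=60, move]
    LT 60: heading 60 -> 120
    -- iteration 2/4 --
    FD 3.3: (18.89,5.562) -> (17.24,8.42) [heading=120, move]
    BK 1.9: (17.24,8.42) -> (18.19,6.775) [heading=120, move]
    LT 60: heading 120 -> 180
    -- iteration 3/4 --
    FD 3.3: (18.19,6.775) -> (14.89,6.775) [heading=180, move]
    BK 1.9: (14.89,6.775) -> (16.79,6.775) [heading=180, move]
    LT 60: heading 180 -> 240
    -- iteration 4/4 --
    FD 3.3: (16.79,6.775) -> (15.14,3.917) [heading=240, move]
    BK 1.9: (15.14,3.917) -> (16.09,5.562) [heading=240, move]
    LT 60: heading 240 -> 300
  ]
]
PD: pen down
PU: pen up
RT 150: heading 300 -> 150
Final: pos=(16.09,5.562), heading=150, 1 segment(s) drawn

Segment lengths:
  seg 1: (0,0) -> (14.6,0), length = 14.6
Total = 14.6

Answer: 14.6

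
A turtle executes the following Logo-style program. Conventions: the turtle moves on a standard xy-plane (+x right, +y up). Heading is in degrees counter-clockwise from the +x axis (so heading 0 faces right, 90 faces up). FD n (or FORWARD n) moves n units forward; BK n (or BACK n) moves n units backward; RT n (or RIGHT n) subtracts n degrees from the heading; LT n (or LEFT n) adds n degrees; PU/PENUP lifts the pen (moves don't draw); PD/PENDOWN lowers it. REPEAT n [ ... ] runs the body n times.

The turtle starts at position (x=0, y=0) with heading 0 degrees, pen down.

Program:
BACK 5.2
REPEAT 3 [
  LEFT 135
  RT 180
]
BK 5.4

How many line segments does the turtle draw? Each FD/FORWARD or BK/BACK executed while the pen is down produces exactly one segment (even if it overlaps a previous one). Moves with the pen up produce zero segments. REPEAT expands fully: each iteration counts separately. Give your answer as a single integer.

Executing turtle program step by step:
Start: pos=(0,0), heading=0, pen down
BK 5.2: (0,0) -> (-5.2,0) [heading=0, draw]
REPEAT 3 [
  -- iteration 1/3 --
  LT 135: heading 0 -> 135
  RT 180: heading 135 -> 315
  -- iteration 2/3 --
  LT 135: heading 315 -> 90
  RT 180: heading 90 -> 270
  -- iteration 3/3 --
  LT 135: heading 270 -> 45
  RT 180: heading 45 -> 225
]
BK 5.4: (-5.2,0) -> (-1.382,3.818) [heading=225, draw]
Final: pos=(-1.382,3.818), heading=225, 2 segment(s) drawn
Segments drawn: 2

Answer: 2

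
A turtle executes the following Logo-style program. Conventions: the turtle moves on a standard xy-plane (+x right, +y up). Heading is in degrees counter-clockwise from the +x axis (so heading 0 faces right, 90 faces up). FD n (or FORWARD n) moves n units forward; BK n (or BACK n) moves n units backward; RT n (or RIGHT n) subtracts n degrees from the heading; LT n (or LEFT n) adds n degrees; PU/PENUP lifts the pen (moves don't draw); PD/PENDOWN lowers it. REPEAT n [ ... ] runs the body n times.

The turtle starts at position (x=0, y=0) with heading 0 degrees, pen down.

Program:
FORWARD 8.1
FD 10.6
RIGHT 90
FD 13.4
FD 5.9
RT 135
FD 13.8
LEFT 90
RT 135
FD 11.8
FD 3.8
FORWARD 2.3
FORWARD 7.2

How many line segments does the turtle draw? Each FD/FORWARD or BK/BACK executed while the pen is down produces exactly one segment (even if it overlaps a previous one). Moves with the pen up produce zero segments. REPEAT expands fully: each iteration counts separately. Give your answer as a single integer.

Answer: 9

Derivation:
Executing turtle program step by step:
Start: pos=(0,0), heading=0, pen down
FD 8.1: (0,0) -> (8.1,0) [heading=0, draw]
FD 10.6: (8.1,0) -> (18.7,0) [heading=0, draw]
RT 90: heading 0 -> 270
FD 13.4: (18.7,0) -> (18.7,-13.4) [heading=270, draw]
FD 5.9: (18.7,-13.4) -> (18.7,-19.3) [heading=270, draw]
RT 135: heading 270 -> 135
FD 13.8: (18.7,-19.3) -> (8.942,-9.542) [heading=135, draw]
LT 90: heading 135 -> 225
RT 135: heading 225 -> 90
FD 11.8: (8.942,-9.542) -> (8.942,2.258) [heading=90, draw]
FD 3.8: (8.942,2.258) -> (8.942,6.058) [heading=90, draw]
FD 2.3: (8.942,6.058) -> (8.942,8.358) [heading=90, draw]
FD 7.2: (8.942,8.358) -> (8.942,15.558) [heading=90, draw]
Final: pos=(8.942,15.558), heading=90, 9 segment(s) drawn
Segments drawn: 9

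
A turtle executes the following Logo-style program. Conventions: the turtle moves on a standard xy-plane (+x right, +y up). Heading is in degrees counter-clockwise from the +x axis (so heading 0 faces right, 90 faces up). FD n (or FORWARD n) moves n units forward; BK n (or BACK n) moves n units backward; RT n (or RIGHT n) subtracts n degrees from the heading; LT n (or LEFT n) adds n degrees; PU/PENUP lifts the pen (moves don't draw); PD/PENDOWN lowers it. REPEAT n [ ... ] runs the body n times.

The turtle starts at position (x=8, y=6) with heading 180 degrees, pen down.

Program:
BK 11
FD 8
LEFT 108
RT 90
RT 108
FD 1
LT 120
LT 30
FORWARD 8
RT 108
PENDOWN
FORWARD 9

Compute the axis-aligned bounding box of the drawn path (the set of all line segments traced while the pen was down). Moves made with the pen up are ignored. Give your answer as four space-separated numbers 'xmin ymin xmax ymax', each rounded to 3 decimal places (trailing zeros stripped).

Answer: 0.978 0.072 19 7

Derivation:
Executing turtle program step by step:
Start: pos=(8,6), heading=180, pen down
BK 11: (8,6) -> (19,6) [heading=180, draw]
FD 8: (19,6) -> (11,6) [heading=180, draw]
LT 108: heading 180 -> 288
RT 90: heading 288 -> 198
RT 108: heading 198 -> 90
FD 1: (11,6) -> (11,7) [heading=90, draw]
LT 120: heading 90 -> 210
LT 30: heading 210 -> 240
FD 8: (11,7) -> (7,0.072) [heading=240, draw]
RT 108: heading 240 -> 132
PD: pen down
FD 9: (7,0.072) -> (0.978,6.76) [heading=132, draw]
Final: pos=(0.978,6.76), heading=132, 5 segment(s) drawn

Segment endpoints: x in {0.978, 7, 8, 11, 19}, y in {0.072, 6, 6, 6, 6.76, 7}
xmin=0.978, ymin=0.072, xmax=19, ymax=7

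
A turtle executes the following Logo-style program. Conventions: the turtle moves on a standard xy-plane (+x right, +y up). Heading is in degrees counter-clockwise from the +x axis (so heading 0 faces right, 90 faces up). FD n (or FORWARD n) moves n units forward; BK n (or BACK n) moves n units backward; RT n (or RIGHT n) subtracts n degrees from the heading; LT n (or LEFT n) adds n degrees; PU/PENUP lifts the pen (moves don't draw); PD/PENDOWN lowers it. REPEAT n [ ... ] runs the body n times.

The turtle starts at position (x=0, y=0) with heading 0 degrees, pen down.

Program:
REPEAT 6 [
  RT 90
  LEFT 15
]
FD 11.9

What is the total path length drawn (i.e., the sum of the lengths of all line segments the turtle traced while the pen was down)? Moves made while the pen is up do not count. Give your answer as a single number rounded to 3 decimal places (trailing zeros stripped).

Executing turtle program step by step:
Start: pos=(0,0), heading=0, pen down
REPEAT 6 [
  -- iteration 1/6 --
  RT 90: heading 0 -> 270
  LT 15: heading 270 -> 285
  -- iteration 2/6 --
  RT 90: heading 285 -> 195
  LT 15: heading 195 -> 210
  -- iteration 3/6 --
  RT 90: heading 210 -> 120
  LT 15: heading 120 -> 135
  -- iteration 4/6 --
  RT 90: heading 135 -> 45
  LT 15: heading 45 -> 60
  -- iteration 5/6 --
  RT 90: heading 60 -> 330
  LT 15: heading 330 -> 345
  -- iteration 6/6 --
  RT 90: heading 345 -> 255
  LT 15: heading 255 -> 270
]
FD 11.9: (0,0) -> (0,-11.9) [heading=270, draw]
Final: pos=(0,-11.9), heading=270, 1 segment(s) drawn

Segment lengths:
  seg 1: (0,0) -> (0,-11.9), length = 11.9
Total = 11.9

Answer: 11.9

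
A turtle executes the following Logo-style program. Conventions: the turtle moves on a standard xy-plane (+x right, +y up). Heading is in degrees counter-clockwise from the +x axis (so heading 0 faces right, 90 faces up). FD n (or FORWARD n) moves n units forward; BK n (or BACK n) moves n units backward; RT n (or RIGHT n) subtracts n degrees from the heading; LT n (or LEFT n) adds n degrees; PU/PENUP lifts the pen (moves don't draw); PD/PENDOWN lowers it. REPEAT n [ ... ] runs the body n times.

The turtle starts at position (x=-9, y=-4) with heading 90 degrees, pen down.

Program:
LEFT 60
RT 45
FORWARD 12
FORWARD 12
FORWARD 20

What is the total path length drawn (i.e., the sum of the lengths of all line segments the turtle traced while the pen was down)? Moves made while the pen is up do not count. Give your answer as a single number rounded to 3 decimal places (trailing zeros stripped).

Executing turtle program step by step:
Start: pos=(-9,-4), heading=90, pen down
LT 60: heading 90 -> 150
RT 45: heading 150 -> 105
FD 12: (-9,-4) -> (-12.106,7.591) [heading=105, draw]
FD 12: (-12.106,7.591) -> (-15.212,19.182) [heading=105, draw]
FD 20: (-15.212,19.182) -> (-20.388,38.501) [heading=105, draw]
Final: pos=(-20.388,38.501), heading=105, 3 segment(s) drawn

Segment lengths:
  seg 1: (-9,-4) -> (-12.106,7.591), length = 12
  seg 2: (-12.106,7.591) -> (-15.212,19.182), length = 12
  seg 3: (-15.212,19.182) -> (-20.388,38.501), length = 20
Total = 44

Answer: 44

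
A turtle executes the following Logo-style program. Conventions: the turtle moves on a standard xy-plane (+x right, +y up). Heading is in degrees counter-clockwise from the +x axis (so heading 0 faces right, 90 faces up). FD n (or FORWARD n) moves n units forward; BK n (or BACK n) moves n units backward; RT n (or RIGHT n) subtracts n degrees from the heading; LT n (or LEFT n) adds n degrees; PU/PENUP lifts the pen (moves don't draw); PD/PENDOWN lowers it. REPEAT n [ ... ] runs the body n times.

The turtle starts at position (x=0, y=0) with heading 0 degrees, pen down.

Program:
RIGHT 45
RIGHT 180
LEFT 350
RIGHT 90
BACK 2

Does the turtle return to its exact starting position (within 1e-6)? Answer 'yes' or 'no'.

Executing turtle program step by step:
Start: pos=(0,0), heading=0, pen down
RT 45: heading 0 -> 315
RT 180: heading 315 -> 135
LT 350: heading 135 -> 125
RT 90: heading 125 -> 35
BK 2: (0,0) -> (-1.638,-1.147) [heading=35, draw]
Final: pos=(-1.638,-1.147), heading=35, 1 segment(s) drawn

Start position: (0, 0)
Final position: (-1.638, -1.147)
Distance = 2; >= 1e-6 -> NOT closed

Answer: no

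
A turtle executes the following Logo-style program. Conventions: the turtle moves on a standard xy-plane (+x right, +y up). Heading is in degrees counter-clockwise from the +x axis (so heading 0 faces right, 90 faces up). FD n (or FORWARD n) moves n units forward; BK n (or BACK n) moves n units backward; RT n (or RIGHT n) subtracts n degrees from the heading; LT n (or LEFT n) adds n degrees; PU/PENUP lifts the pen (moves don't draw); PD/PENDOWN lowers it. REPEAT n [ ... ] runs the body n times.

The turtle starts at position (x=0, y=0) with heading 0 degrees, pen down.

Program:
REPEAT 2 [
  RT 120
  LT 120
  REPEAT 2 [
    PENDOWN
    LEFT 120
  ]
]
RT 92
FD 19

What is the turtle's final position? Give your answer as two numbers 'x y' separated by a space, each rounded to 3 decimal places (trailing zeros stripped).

Executing turtle program step by step:
Start: pos=(0,0), heading=0, pen down
REPEAT 2 [
  -- iteration 1/2 --
  RT 120: heading 0 -> 240
  LT 120: heading 240 -> 0
  REPEAT 2 [
    -- iteration 1/2 --
    PD: pen down
    LT 120: heading 0 -> 120
    -- iteration 2/2 --
    PD: pen down
    LT 120: heading 120 -> 240
  ]
  -- iteration 2/2 --
  RT 120: heading 240 -> 120
  LT 120: heading 120 -> 240
  REPEAT 2 [
    -- iteration 1/2 --
    PD: pen down
    LT 120: heading 240 -> 0
    -- iteration 2/2 --
    PD: pen down
    LT 120: heading 0 -> 120
  ]
]
RT 92: heading 120 -> 28
FD 19: (0,0) -> (16.776,8.92) [heading=28, draw]
Final: pos=(16.776,8.92), heading=28, 1 segment(s) drawn

Answer: 16.776 8.92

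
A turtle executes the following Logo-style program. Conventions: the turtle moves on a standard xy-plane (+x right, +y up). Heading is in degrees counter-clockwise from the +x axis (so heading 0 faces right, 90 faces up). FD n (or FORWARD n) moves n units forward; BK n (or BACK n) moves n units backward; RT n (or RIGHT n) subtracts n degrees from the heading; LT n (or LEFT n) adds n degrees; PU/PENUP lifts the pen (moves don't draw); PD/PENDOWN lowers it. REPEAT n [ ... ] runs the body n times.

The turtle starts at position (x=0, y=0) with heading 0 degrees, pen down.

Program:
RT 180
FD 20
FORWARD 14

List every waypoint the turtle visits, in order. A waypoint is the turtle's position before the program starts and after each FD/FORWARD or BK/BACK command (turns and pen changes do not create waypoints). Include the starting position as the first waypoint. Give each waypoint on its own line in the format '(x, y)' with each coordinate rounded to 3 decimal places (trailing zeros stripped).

Answer: (0, 0)
(-20, 0)
(-34, 0)

Derivation:
Executing turtle program step by step:
Start: pos=(0,0), heading=0, pen down
RT 180: heading 0 -> 180
FD 20: (0,0) -> (-20,0) [heading=180, draw]
FD 14: (-20,0) -> (-34,0) [heading=180, draw]
Final: pos=(-34,0), heading=180, 2 segment(s) drawn
Waypoints (3 total):
(0, 0)
(-20, 0)
(-34, 0)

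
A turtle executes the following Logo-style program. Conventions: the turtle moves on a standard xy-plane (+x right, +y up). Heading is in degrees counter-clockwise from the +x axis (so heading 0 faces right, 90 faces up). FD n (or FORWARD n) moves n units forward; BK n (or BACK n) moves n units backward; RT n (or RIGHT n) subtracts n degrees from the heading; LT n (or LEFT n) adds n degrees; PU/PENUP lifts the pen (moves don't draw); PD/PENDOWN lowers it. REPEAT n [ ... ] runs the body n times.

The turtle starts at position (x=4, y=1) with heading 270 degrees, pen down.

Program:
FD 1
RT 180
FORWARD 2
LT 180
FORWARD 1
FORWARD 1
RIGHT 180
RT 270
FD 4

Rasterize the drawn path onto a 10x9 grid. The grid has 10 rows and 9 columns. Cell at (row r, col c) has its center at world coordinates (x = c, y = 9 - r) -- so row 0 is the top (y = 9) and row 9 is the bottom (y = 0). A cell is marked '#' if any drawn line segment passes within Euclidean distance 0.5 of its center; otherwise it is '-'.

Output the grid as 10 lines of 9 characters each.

Answer: ---------
---------
---------
---------
---------
---------
---------
----#----
----#----
#####----

Derivation:
Segment 0: (4,1) -> (4,0)
Segment 1: (4,0) -> (4,2)
Segment 2: (4,2) -> (4,1)
Segment 3: (4,1) -> (4,0)
Segment 4: (4,0) -> (0,-0)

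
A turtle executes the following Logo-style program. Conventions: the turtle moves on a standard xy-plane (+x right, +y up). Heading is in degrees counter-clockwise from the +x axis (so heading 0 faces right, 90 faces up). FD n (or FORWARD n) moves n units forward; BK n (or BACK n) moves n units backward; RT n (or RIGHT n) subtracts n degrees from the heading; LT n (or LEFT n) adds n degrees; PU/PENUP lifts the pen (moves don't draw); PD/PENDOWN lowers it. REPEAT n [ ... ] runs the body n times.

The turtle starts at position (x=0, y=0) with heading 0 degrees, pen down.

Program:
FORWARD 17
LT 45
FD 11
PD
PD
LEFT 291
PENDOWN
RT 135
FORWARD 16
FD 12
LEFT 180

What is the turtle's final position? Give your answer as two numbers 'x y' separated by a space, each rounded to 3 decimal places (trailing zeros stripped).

Executing turtle program step by step:
Start: pos=(0,0), heading=0, pen down
FD 17: (0,0) -> (17,0) [heading=0, draw]
LT 45: heading 0 -> 45
FD 11: (17,0) -> (24.778,7.778) [heading=45, draw]
PD: pen down
PD: pen down
LT 291: heading 45 -> 336
PD: pen down
RT 135: heading 336 -> 201
FD 16: (24.778,7.778) -> (9.841,2.044) [heading=201, draw]
FD 12: (9.841,2.044) -> (-1.362,-2.256) [heading=201, draw]
LT 180: heading 201 -> 21
Final: pos=(-1.362,-2.256), heading=21, 4 segment(s) drawn

Answer: -1.362 -2.256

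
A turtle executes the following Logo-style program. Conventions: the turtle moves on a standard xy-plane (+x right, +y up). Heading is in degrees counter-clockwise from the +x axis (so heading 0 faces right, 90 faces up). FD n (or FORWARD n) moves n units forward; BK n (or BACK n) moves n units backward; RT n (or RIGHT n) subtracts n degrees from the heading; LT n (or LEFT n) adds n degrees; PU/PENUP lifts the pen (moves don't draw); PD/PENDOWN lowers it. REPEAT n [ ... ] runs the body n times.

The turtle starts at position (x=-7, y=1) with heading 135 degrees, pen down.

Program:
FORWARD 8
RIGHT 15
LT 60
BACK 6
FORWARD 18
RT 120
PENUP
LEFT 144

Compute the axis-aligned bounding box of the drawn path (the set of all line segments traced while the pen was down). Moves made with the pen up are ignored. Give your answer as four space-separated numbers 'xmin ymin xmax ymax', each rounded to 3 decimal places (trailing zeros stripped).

Executing turtle program step by step:
Start: pos=(-7,1), heading=135, pen down
FD 8: (-7,1) -> (-12.657,6.657) [heading=135, draw]
RT 15: heading 135 -> 120
LT 60: heading 120 -> 180
BK 6: (-12.657,6.657) -> (-6.657,6.657) [heading=180, draw]
FD 18: (-6.657,6.657) -> (-24.657,6.657) [heading=180, draw]
RT 120: heading 180 -> 60
PU: pen up
LT 144: heading 60 -> 204
Final: pos=(-24.657,6.657), heading=204, 3 segment(s) drawn

Segment endpoints: x in {-24.657, -12.657, -7, -6.657}, y in {1, 6.657, 6.657, 6.657}
xmin=-24.657, ymin=1, xmax=-6.657, ymax=6.657

Answer: -24.657 1 -6.657 6.657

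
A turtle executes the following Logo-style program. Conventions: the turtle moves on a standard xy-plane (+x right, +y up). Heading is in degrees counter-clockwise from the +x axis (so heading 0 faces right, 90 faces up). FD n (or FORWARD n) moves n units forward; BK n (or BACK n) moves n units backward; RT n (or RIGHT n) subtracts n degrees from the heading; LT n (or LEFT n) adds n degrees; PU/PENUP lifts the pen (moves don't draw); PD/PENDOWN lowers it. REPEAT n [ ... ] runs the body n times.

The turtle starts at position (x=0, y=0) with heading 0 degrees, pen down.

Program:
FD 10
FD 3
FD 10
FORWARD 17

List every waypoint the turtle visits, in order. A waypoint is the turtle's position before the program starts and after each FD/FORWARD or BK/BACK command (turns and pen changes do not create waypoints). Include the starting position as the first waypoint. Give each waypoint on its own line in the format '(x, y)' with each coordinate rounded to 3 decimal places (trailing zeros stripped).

Answer: (0, 0)
(10, 0)
(13, 0)
(23, 0)
(40, 0)

Derivation:
Executing turtle program step by step:
Start: pos=(0,0), heading=0, pen down
FD 10: (0,0) -> (10,0) [heading=0, draw]
FD 3: (10,0) -> (13,0) [heading=0, draw]
FD 10: (13,0) -> (23,0) [heading=0, draw]
FD 17: (23,0) -> (40,0) [heading=0, draw]
Final: pos=(40,0), heading=0, 4 segment(s) drawn
Waypoints (5 total):
(0, 0)
(10, 0)
(13, 0)
(23, 0)
(40, 0)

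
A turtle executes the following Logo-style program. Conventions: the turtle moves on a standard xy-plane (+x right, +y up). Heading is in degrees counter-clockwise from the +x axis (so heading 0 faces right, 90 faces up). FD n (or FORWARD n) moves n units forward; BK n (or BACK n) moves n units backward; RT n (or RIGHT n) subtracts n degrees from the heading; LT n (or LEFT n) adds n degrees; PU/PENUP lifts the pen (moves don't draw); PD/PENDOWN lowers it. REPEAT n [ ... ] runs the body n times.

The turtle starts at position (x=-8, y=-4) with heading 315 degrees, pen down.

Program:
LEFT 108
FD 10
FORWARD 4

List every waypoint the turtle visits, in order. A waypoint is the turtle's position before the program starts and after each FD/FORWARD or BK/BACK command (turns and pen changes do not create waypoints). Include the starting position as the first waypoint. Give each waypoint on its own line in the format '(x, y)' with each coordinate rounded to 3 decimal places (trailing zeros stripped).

Executing turtle program step by step:
Start: pos=(-8,-4), heading=315, pen down
LT 108: heading 315 -> 63
FD 10: (-8,-4) -> (-3.46,4.91) [heading=63, draw]
FD 4: (-3.46,4.91) -> (-1.644,8.474) [heading=63, draw]
Final: pos=(-1.644,8.474), heading=63, 2 segment(s) drawn
Waypoints (3 total):
(-8, -4)
(-3.46, 4.91)
(-1.644, 8.474)

Answer: (-8, -4)
(-3.46, 4.91)
(-1.644, 8.474)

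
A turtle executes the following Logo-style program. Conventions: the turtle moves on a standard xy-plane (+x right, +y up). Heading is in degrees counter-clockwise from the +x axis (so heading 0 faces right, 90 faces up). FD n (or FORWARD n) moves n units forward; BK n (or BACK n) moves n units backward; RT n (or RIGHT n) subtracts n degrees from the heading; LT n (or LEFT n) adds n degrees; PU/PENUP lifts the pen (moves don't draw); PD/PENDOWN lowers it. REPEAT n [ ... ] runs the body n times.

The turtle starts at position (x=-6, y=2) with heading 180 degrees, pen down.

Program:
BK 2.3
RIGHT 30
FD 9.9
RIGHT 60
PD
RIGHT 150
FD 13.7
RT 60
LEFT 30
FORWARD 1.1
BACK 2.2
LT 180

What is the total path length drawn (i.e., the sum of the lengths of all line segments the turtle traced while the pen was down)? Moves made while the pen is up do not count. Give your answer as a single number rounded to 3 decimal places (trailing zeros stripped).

Answer: 29.2

Derivation:
Executing turtle program step by step:
Start: pos=(-6,2), heading=180, pen down
BK 2.3: (-6,2) -> (-3.7,2) [heading=180, draw]
RT 30: heading 180 -> 150
FD 9.9: (-3.7,2) -> (-12.274,6.95) [heading=150, draw]
RT 60: heading 150 -> 90
PD: pen down
RT 150: heading 90 -> 300
FD 13.7: (-12.274,6.95) -> (-5.424,-4.915) [heading=300, draw]
RT 60: heading 300 -> 240
LT 30: heading 240 -> 270
FD 1.1: (-5.424,-4.915) -> (-5.424,-6.015) [heading=270, draw]
BK 2.2: (-5.424,-6.015) -> (-5.424,-3.815) [heading=270, draw]
LT 180: heading 270 -> 90
Final: pos=(-5.424,-3.815), heading=90, 5 segment(s) drawn

Segment lengths:
  seg 1: (-6,2) -> (-3.7,2), length = 2.3
  seg 2: (-3.7,2) -> (-12.274,6.95), length = 9.9
  seg 3: (-12.274,6.95) -> (-5.424,-4.915), length = 13.7
  seg 4: (-5.424,-4.915) -> (-5.424,-6.015), length = 1.1
  seg 5: (-5.424,-6.015) -> (-5.424,-3.815), length = 2.2
Total = 29.2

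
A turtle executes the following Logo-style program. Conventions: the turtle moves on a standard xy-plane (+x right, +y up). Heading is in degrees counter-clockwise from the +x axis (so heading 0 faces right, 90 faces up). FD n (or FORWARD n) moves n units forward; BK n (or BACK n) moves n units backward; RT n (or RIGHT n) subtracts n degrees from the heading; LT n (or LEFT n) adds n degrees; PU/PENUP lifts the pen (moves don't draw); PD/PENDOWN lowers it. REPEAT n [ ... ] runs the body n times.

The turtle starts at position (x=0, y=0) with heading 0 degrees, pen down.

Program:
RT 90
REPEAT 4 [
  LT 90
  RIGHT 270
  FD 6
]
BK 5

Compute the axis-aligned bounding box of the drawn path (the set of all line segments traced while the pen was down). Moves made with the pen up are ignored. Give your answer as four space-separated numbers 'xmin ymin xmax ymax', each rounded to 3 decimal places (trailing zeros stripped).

Executing turtle program step by step:
Start: pos=(0,0), heading=0, pen down
RT 90: heading 0 -> 270
REPEAT 4 [
  -- iteration 1/4 --
  LT 90: heading 270 -> 0
  RT 270: heading 0 -> 90
  FD 6: (0,0) -> (0,6) [heading=90, draw]
  -- iteration 2/4 --
  LT 90: heading 90 -> 180
  RT 270: heading 180 -> 270
  FD 6: (0,6) -> (0,0) [heading=270, draw]
  -- iteration 3/4 --
  LT 90: heading 270 -> 0
  RT 270: heading 0 -> 90
  FD 6: (0,0) -> (0,6) [heading=90, draw]
  -- iteration 4/4 --
  LT 90: heading 90 -> 180
  RT 270: heading 180 -> 270
  FD 6: (0,6) -> (0,0) [heading=270, draw]
]
BK 5: (0,0) -> (0,5) [heading=270, draw]
Final: pos=(0,5), heading=270, 5 segment(s) drawn

Segment endpoints: x in {0, 0, 0, 0, 0, 0}, y in {0, 5, 6}
xmin=0, ymin=0, xmax=0, ymax=6

Answer: 0 0 0 6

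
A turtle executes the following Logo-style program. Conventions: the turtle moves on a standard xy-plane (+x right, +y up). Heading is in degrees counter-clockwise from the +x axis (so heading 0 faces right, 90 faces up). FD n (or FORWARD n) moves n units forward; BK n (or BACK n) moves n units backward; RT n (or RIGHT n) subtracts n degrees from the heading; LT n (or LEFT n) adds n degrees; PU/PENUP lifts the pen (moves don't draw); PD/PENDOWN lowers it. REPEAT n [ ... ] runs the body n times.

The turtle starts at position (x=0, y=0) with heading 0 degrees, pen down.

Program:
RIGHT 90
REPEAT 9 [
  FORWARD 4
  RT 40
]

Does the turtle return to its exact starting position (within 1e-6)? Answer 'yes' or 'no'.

Answer: yes

Derivation:
Executing turtle program step by step:
Start: pos=(0,0), heading=0, pen down
RT 90: heading 0 -> 270
REPEAT 9 [
  -- iteration 1/9 --
  FD 4: (0,0) -> (0,-4) [heading=270, draw]
  RT 40: heading 270 -> 230
  -- iteration 2/9 --
  FD 4: (0,-4) -> (-2.571,-7.064) [heading=230, draw]
  RT 40: heading 230 -> 190
  -- iteration 3/9 --
  FD 4: (-2.571,-7.064) -> (-6.51,-7.759) [heading=190, draw]
  RT 40: heading 190 -> 150
  -- iteration 4/9 --
  FD 4: (-6.51,-7.759) -> (-9.974,-5.759) [heading=150, draw]
  RT 40: heading 150 -> 110
  -- iteration 5/9 --
  FD 4: (-9.974,-5.759) -> (-11.343,-2) [heading=110, draw]
  RT 40: heading 110 -> 70
  -- iteration 6/9 --
  FD 4: (-11.343,-2) -> (-9.974,1.759) [heading=70, draw]
  RT 40: heading 70 -> 30
  -- iteration 7/9 --
  FD 4: (-9.974,1.759) -> (-6.51,3.759) [heading=30, draw]
  RT 40: heading 30 -> 350
  -- iteration 8/9 --
  FD 4: (-6.51,3.759) -> (-2.571,3.064) [heading=350, draw]
  RT 40: heading 350 -> 310
  -- iteration 9/9 --
  FD 4: (-2.571,3.064) -> (0,0) [heading=310, draw]
  RT 40: heading 310 -> 270
]
Final: pos=(0,0), heading=270, 9 segment(s) drawn

Start position: (0, 0)
Final position: (0, 0)
Distance = 0; < 1e-6 -> CLOSED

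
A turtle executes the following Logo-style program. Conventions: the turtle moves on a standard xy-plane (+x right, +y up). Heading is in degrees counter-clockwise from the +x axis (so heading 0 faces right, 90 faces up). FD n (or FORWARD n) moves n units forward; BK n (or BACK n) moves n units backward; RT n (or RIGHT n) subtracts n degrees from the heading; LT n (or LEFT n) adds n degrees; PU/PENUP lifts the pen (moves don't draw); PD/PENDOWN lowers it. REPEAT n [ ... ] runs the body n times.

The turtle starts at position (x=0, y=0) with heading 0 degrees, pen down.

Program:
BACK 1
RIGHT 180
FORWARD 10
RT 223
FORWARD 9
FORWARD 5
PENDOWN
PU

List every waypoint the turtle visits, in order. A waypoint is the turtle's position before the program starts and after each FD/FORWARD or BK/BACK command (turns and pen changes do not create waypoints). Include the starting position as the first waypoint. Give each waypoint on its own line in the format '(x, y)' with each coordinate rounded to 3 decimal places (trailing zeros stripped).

Answer: (0, 0)
(-1, 0)
(-11, 0)
(-4.418, -6.138)
(-0.761, -9.548)

Derivation:
Executing turtle program step by step:
Start: pos=(0,0), heading=0, pen down
BK 1: (0,0) -> (-1,0) [heading=0, draw]
RT 180: heading 0 -> 180
FD 10: (-1,0) -> (-11,0) [heading=180, draw]
RT 223: heading 180 -> 317
FD 9: (-11,0) -> (-4.418,-6.138) [heading=317, draw]
FD 5: (-4.418,-6.138) -> (-0.761,-9.548) [heading=317, draw]
PD: pen down
PU: pen up
Final: pos=(-0.761,-9.548), heading=317, 4 segment(s) drawn
Waypoints (5 total):
(0, 0)
(-1, 0)
(-11, 0)
(-4.418, -6.138)
(-0.761, -9.548)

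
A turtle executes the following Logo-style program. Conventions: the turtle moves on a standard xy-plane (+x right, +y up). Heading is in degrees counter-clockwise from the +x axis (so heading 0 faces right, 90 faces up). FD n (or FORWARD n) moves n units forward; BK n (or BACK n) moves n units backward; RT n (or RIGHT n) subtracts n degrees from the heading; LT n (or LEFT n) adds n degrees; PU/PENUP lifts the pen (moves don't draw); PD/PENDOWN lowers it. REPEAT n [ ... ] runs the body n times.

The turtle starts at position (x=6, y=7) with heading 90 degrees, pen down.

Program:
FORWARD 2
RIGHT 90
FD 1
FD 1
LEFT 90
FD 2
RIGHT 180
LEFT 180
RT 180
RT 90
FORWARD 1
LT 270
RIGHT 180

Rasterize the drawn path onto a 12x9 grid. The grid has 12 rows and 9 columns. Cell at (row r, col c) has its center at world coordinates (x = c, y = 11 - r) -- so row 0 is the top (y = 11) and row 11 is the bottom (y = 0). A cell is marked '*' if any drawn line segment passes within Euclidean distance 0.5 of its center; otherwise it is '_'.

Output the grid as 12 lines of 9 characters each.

Segment 0: (6,7) -> (6,9)
Segment 1: (6,9) -> (7,9)
Segment 2: (7,9) -> (8,9)
Segment 3: (8,9) -> (8,11)
Segment 4: (8,11) -> (7,11)

Answer: _______**
________*
______***
______*__
______*__
_________
_________
_________
_________
_________
_________
_________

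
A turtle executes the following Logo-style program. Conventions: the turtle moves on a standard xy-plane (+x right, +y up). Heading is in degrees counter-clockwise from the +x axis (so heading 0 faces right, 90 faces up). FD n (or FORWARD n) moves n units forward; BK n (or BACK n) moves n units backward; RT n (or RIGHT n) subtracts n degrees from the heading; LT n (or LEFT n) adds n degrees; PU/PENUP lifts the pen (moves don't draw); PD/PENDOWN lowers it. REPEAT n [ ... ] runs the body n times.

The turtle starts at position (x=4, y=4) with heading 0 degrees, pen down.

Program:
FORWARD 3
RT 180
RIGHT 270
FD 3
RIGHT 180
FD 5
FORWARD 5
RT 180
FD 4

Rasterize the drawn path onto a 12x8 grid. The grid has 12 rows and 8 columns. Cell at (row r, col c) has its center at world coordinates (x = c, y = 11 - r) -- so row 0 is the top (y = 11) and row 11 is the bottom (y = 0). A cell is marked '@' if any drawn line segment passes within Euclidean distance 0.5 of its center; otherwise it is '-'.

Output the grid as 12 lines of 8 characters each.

Answer: -------@
-------@
-------@
-------@
-------@
-------@
-------@
----@@@@
-------@
-------@
-------@
--------

Derivation:
Segment 0: (4,4) -> (7,4)
Segment 1: (7,4) -> (7,1)
Segment 2: (7,1) -> (7,6)
Segment 3: (7,6) -> (7,11)
Segment 4: (7,11) -> (7,7)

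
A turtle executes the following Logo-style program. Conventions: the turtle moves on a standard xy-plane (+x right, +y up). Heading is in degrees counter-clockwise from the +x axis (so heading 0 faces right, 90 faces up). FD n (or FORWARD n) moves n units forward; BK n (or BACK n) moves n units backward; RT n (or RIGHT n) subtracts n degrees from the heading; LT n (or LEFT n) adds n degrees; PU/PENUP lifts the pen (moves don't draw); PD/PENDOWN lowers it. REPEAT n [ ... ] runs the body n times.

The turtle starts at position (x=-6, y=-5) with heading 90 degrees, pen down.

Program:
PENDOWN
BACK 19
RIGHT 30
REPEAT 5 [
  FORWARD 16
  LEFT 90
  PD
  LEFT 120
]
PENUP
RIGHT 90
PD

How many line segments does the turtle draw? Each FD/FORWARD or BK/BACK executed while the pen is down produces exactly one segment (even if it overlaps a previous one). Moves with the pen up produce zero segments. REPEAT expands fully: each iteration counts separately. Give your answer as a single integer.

Executing turtle program step by step:
Start: pos=(-6,-5), heading=90, pen down
PD: pen down
BK 19: (-6,-5) -> (-6,-24) [heading=90, draw]
RT 30: heading 90 -> 60
REPEAT 5 [
  -- iteration 1/5 --
  FD 16: (-6,-24) -> (2,-10.144) [heading=60, draw]
  LT 90: heading 60 -> 150
  PD: pen down
  LT 120: heading 150 -> 270
  -- iteration 2/5 --
  FD 16: (2,-10.144) -> (2,-26.144) [heading=270, draw]
  LT 90: heading 270 -> 0
  PD: pen down
  LT 120: heading 0 -> 120
  -- iteration 3/5 --
  FD 16: (2,-26.144) -> (-6,-12.287) [heading=120, draw]
  LT 90: heading 120 -> 210
  PD: pen down
  LT 120: heading 210 -> 330
  -- iteration 4/5 --
  FD 16: (-6,-12.287) -> (7.856,-20.287) [heading=330, draw]
  LT 90: heading 330 -> 60
  PD: pen down
  LT 120: heading 60 -> 180
  -- iteration 5/5 --
  FD 16: (7.856,-20.287) -> (-8.144,-20.287) [heading=180, draw]
  LT 90: heading 180 -> 270
  PD: pen down
  LT 120: heading 270 -> 30
]
PU: pen up
RT 90: heading 30 -> 300
PD: pen down
Final: pos=(-8.144,-20.287), heading=300, 6 segment(s) drawn
Segments drawn: 6

Answer: 6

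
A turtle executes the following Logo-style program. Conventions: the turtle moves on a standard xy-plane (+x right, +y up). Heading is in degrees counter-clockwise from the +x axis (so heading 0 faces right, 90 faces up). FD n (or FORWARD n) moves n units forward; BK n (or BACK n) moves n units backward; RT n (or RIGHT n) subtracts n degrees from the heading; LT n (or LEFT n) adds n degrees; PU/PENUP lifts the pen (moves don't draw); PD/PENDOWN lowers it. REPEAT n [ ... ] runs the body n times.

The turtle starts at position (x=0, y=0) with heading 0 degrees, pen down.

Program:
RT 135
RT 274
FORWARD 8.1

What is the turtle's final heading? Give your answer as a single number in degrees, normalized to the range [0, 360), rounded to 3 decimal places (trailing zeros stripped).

Executing turtle program step by step:
Start: pos=(0,0), heading=0, pen down
RT 135: heading 0 -> 225
RT 274: heading 225 -> 311
FD 8.1: (0,0) -> (5.314,-6.113) [heading=311, draw]
Final: pos=(5.314,-6.113), heading=311, 1 segment(s) drawn

Answer: 311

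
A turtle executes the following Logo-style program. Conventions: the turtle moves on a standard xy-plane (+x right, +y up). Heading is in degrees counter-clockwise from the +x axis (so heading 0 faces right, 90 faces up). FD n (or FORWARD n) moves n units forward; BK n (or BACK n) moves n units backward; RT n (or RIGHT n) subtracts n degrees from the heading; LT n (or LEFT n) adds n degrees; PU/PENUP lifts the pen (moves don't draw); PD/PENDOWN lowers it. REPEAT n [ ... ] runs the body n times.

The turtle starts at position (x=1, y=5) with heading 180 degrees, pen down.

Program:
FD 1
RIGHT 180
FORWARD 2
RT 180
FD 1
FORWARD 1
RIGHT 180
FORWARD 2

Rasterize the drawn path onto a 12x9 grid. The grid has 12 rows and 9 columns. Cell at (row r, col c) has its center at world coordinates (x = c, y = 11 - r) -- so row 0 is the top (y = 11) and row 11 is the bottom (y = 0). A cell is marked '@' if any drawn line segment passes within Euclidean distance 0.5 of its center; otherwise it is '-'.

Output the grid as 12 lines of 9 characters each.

Segment 0: (1,5) -> (0,5)
Segment 1: (0,5) -> (2,5)
Segment 2: (2,5) -> (1,5)
Segment 3: (1,5) -> (0,5)
Segment 4: (0,5) -> (2,5)

Answer: ---------
---------
---------
---------
---------
---------
@@@------
---------
---------
---------
---------
---------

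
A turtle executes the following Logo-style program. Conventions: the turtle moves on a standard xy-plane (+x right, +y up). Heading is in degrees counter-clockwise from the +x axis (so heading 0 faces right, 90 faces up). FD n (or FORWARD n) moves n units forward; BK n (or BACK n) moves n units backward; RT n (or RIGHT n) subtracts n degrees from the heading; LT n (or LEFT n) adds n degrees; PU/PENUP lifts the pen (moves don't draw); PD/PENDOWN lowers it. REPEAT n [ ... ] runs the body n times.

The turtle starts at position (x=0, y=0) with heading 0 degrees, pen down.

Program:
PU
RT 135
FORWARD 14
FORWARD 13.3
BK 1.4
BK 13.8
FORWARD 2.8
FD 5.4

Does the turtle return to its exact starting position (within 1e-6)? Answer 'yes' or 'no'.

Executing turtle program step by step:
Start: pos=(0,0), heading=0, pen down
PU: pen up
RT 135: heading 0 -> 225
FD 14: (0,0) -> (-9.899,-9.899) [heading=225, move]
FD 13.3: (-9.899,-9.899) -> (-19.304,-19.304) [heading=225, move]
BK 1.4: (-19.304,-19.304) -> (-18.314,-18.314) [heading=225, move]
BK 13.8: (-18.314,-18.314) -> (-8.556,-8.556) [heading=225, move]
FD 2.8: (-8.556,-8.556) -> (-10.536,-10.536) [heading=225, move]
FD 5.4: (-10.536,-10.536) -> (-14.354,-14.354) [heading=225, move]
Final: pos=(-14.354,-14.354), heading=225, 0 segment(s) drawn

Start position: (0, 0)
Final position: (-14.354, -14.354)
Distance = 20.3; >= 1e-6 -> NOT closed

Answer: no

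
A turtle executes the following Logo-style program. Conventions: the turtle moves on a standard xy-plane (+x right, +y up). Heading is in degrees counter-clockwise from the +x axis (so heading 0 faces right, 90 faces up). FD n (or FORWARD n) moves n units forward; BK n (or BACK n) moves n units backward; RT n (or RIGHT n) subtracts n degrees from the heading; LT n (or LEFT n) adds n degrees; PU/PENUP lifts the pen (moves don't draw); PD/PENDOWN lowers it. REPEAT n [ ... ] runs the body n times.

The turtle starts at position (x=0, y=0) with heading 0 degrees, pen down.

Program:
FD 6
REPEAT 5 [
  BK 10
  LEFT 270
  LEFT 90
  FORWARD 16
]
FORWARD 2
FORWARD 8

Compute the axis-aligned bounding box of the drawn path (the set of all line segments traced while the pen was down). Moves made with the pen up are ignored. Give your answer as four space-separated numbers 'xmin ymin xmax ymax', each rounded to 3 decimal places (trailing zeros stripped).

Answer: -4 0 46 0

Derivation:
Executing turtle program step by step:
Start: pos=(0,0), heading=0, pen down
FD 6: (0,0) -> (6,0) [heading=0, draw]
REPEAT 5 [
  -- iteration 1/5 --
  BK 10: (6,0) -> (-4,0) [heading=0, draw]
  LT 270: heading 0 -> 270
  LT 90: heading 270 -> 0
  FD 16: (-4,0) -> (12,0) [heading=0, draw]
  -- iteration 2/5 --
  BK 10: (12,0) -> (2,0) [heading=0, draw]
  LT 270: heading 0 -> 270
  LT 90: heading 270 -> 0
  FD 16: (2,0) -> (18,0) [heading=0, draw]
  -- iteration 3/5 --
  BK 10: (18,0) -> (8,0) [heading=0, draw]
  LT 270: heading 0 -> 270
  LT 90: heading 270 -> 0
  FD 16: (8,0) -> (24,0) [heading=0, draw]
  -- iteration 4/5 --
  BK 10: (24,0) -> (14,0) [heading=0, draw]
  LT 270: heading 0 -> 270
  LT 90: heading 270 -> 0
  FD 16: (14,0) -> (30,0) [heading=0, draw]
  -- iteration 5/5 --
  BK 10: (30,0) -> (20,0) [heading=0, draw]
  LT 270: heading 0 -> 270
  LT 90: heading 270 -> 0
  FD 16: (20,0) -> (36,0) [heading=0, draw]
]
FD 2: (36,0) -> (38,0) [heading=0, draw]
FD 8: (38,0) -> (46,0) [heading=0, draw]
Final: pos=(46,0), heading=0, 13 segment(s) drawn

Segment endpoints: x in {-4, 0, 2, 6, 8, 12, 14, 18, 20, 24, 30, 36, 38, 46}, y in {0, 0, 0, 0, 0, 0, 0, 0, 0, 0, 0, 0}
xmin=-4, ymin=0, xmax=46, ymax=0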